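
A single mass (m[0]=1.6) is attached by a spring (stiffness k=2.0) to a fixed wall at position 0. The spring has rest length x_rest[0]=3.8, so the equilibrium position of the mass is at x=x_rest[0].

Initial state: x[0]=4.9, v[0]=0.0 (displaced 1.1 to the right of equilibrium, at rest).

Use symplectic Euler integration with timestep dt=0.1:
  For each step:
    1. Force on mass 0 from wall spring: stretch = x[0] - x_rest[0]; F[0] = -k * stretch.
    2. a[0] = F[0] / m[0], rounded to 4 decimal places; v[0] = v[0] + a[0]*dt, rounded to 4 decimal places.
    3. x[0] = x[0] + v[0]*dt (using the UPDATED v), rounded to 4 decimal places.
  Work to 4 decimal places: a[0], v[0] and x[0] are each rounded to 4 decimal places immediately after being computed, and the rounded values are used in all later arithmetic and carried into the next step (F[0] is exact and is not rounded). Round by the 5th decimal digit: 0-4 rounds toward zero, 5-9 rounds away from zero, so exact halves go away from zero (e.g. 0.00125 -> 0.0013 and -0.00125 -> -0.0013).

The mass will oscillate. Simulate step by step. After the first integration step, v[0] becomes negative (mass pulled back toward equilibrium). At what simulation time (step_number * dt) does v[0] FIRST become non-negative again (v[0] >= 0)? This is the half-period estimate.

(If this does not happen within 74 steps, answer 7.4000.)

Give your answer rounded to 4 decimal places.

Step 0: x=[4.9000] v=[0.0000]
Step 1: x=[4.8863] v=[-0.1375]
Step 2: x=[4.8590] v=[-0.2733]
Step 3: x=[4.8184] v=[-0.4057]
Step 4: x=[4.7651] v=[-0.5330]
Step 5: x=[4.6997] v=[-0.6536]
Step 6: x=[4.6231] v=[-0.7661]
Step 7: x=[4.5362] v=[-0.8690]
Step 8: x=[4.4401] v=[-0.9610]
Step 9: x=[4.3360] v=[-1.0410]
Step 10: x=[4.2252] v=[-1.1080]
Step 11: x=[4.1091] v=[-1.1612]
Step 12: x=[3.9891] v=[-1.1998]
Step 13: x=[3.8668] v=[-1.2234]
Step 14: x=[3.7436] v=[-1.2318]
Step 15: x=[3.6211] v=[-1.2248]
Step 16: x=[3.5009] v=[-1.2024]
Step 17: x=[3.3844] v=[-1.1650]
Step 18: x=[3.2731] v=[-1.1131]
Step 19: x=[3.1684] v=[-1.0472]
Step 20: x=[3.0716] v=[-0.9683]
Step 21: x=[2.9839] v=[-0.8773]
Step 22: x=[2.9064] v=[-0.7753]
Step 23: x=[2.8400] v=[-0.6636]
Step 24: x=[2.7856] v=[-0.5436]
Step 25: x=[2.7439] v=[-0.4168]
Step 26: x=[2.7154] v=[-0.2848]
Step 27: x=[2.7005] v=[-0.1492]
Step 28: x=[2.6993] v=[-0.0118]
Step 29: x=[2.7119] v=[0.1258]
First v>=0 after going negative at step 29, time=2.9000

Answer: 2.9000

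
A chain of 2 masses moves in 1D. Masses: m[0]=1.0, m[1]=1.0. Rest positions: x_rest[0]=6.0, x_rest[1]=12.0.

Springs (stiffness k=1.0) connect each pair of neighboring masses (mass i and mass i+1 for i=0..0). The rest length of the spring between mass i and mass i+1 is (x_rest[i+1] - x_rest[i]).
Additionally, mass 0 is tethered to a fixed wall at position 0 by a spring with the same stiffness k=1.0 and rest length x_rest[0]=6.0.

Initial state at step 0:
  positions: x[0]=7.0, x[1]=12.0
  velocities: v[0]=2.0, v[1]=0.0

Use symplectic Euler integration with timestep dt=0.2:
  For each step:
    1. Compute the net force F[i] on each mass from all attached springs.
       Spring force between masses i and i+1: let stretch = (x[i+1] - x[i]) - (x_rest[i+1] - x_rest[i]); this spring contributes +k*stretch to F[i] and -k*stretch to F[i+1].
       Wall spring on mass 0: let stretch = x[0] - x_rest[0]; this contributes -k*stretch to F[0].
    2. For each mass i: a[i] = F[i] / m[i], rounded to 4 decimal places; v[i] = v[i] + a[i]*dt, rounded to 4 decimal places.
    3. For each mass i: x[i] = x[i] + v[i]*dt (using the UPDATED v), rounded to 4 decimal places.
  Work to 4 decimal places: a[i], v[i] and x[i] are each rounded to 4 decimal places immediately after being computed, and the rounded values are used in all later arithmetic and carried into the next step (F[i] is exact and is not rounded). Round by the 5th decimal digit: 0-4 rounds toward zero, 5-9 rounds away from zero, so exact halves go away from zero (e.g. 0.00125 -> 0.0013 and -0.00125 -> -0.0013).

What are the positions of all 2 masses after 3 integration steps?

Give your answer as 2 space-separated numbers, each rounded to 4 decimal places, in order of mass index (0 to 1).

Answer: 7.6344 12.2786

Derivation:
Step 0: x=[7.0000 12.0000] v=[2.0000 0.0000]
Step 1: x=[7.3200 12.0400] v=[1.6000 0.2000]
Step 2: x=[7.5360 12.1312] v=[1.0800 0.4560]
Step 3: x=[7.6344 12.2786] v=[0.4918 0.7370]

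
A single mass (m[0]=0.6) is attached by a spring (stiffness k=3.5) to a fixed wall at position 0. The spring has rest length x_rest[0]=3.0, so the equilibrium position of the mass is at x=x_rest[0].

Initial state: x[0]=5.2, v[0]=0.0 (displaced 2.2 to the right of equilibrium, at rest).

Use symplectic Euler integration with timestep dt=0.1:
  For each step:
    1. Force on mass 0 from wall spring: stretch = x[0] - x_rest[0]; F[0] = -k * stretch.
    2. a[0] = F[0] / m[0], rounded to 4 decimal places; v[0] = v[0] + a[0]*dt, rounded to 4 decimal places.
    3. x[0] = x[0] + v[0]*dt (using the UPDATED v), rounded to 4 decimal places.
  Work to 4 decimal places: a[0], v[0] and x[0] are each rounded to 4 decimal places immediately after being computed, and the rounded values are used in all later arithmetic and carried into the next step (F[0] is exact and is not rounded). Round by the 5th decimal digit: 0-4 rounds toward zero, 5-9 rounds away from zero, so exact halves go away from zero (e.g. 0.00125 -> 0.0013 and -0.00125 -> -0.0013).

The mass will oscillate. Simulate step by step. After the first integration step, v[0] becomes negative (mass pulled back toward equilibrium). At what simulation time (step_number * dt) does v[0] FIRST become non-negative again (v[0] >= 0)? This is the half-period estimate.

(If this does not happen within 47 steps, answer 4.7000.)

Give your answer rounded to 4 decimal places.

Step 0: x=[5.2000] v=[0.0000]
Step 1: x=[5.0717] v=[-1.2833]
Step 2: x=[4.8225] v=[-2.4918]
Step 3: x=[4.4670] v=[-3.5549]
Step 4: x=[4.0259] v=[-4.4107]
Step 5: x=[3.5250] v=[-5.0091]
Step 6: x=[2.9935] v=[-5.3154]
Step 7: x=[2.4623] v=[-5.3116]
Step 8: x=[1.9625] v=[-4.9979]
Step 9: x=[1.5232] v=[-4.3927]
Step 10: x=[1.1701] v=[-3.5312]
Step 11: x=[0.9237] v=[-2.4638]
Step 12: x=[0.7984] v=[-1.2526]
Step 13: x=[0.8016] v=[0.0317]
First v>=0 after going negative at step 13, time=1.3000

Answer: 1.3000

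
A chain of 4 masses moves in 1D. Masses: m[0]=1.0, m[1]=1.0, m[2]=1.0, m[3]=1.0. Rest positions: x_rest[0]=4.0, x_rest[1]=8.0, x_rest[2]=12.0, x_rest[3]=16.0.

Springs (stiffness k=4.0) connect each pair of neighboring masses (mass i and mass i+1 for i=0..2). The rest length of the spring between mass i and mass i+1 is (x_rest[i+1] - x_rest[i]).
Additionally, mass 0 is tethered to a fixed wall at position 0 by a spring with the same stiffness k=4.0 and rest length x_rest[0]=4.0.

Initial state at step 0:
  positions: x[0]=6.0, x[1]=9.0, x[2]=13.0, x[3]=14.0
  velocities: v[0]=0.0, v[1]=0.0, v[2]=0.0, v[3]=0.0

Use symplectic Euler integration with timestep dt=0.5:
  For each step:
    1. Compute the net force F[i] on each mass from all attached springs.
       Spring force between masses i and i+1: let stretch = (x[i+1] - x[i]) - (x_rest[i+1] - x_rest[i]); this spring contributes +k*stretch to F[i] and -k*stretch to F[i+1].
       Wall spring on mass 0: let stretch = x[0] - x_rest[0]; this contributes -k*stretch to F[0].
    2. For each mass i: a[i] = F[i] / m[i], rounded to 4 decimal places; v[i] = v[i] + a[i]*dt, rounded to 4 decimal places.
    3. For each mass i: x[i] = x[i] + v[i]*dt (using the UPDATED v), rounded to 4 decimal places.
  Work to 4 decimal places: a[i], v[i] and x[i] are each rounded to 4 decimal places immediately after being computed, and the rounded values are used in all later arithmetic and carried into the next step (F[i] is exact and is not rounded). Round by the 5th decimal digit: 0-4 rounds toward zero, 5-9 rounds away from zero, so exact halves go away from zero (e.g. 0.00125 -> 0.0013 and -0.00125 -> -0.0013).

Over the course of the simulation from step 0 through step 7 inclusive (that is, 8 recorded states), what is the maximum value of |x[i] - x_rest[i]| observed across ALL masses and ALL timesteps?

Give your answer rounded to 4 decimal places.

Answer: 4.0000

Derivation:
Step 0: x=[6.0000 9.0000 13.0000 14.0000] v=[0.0000 0.0000 0.0000 0.0000]
Step 1: x=[3.0000 10.0000 10.0000 17.0000] v=[-6.0000 2.0000 -6.0000 6.0000]
Step 2: x=[4.0000 4.0000 14.0000 17.0000] v=[2.0000 -12.0000 8.0000 0.0000]
Step 3: x=[1.0000 8.0000 11.0000 18.0000] v=[-6.0000 8.0000 -6.0000 2.0000]
Step 4: x=[4.0000 8.0000 12.0000 16.0000] v=[6.0000 0.0000 2.0000 -4.0000]
Step 5: x=[7.0000 8.0000 13.0000 14.0000] v=[6.0000 0.0000 2.0000 -4.0000]
Step 6: x=[4.0000 12.0000 10.0000 15.0000] v=[-6.0000 8.0000 -6.0000 2.0000]
Step 7: x=[5.0000 6.0000 14.0000 15.0000] v=[2.0000 -12.0000 8.0000 0.0000]
Max displacement = 4.0000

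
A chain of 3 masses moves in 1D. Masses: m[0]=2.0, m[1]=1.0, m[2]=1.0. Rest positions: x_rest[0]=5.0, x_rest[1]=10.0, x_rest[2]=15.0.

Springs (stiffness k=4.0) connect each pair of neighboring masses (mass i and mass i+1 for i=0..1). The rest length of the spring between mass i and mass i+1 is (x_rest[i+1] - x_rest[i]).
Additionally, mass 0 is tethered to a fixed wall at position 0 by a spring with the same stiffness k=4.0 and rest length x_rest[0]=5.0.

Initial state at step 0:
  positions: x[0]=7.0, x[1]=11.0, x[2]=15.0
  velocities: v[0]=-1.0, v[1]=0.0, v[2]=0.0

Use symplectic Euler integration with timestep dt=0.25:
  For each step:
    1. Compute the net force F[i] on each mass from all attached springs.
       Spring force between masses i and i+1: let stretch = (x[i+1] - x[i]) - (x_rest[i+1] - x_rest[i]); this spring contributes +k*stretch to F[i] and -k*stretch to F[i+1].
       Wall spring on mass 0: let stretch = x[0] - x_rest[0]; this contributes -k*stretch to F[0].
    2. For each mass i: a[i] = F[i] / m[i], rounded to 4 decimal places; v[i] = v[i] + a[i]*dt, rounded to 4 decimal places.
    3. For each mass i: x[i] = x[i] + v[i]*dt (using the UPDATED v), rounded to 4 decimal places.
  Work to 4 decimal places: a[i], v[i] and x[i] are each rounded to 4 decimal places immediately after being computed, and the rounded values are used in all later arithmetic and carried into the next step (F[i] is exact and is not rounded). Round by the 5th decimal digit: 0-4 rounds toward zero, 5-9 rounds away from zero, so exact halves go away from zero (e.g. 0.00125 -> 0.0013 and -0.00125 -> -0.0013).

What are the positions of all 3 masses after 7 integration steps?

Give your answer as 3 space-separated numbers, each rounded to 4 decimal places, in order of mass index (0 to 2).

Step 0: x=[7.0000 11.0000 15.0000] v=[-1.0000 0.0000 0.0000]
Step 1: x=[6.3750 11.0000 15.2500] v=[-2.5000 0.0000 1.0000]
Step 2: x=[5.5313 10.9063 15.6875] v=[-3.3750 -0.3750 1.7500]
Step 3: x=[4.6680 10.6641 16.1797] v=[-3.4532 -0.9688 1.9688]
Step 4: x=[3.9707 10.3018 16.5430] v=[-2.7892 -1.4493 1.4532]
Step 5: x=[3.5685 9.9170 16.5960] v=[-1.6090 -1.5392 0.2120]
Step 6: x=[3.5138 9.6148 16.2293] v=[-0.2190 -1.2087 -1.4670]
Step 7: x=[3.7825 9.4410 15.4589] v=[1.0746 -0.6952 -3.0815]

Answer: 3.7825 9.4410 15.4589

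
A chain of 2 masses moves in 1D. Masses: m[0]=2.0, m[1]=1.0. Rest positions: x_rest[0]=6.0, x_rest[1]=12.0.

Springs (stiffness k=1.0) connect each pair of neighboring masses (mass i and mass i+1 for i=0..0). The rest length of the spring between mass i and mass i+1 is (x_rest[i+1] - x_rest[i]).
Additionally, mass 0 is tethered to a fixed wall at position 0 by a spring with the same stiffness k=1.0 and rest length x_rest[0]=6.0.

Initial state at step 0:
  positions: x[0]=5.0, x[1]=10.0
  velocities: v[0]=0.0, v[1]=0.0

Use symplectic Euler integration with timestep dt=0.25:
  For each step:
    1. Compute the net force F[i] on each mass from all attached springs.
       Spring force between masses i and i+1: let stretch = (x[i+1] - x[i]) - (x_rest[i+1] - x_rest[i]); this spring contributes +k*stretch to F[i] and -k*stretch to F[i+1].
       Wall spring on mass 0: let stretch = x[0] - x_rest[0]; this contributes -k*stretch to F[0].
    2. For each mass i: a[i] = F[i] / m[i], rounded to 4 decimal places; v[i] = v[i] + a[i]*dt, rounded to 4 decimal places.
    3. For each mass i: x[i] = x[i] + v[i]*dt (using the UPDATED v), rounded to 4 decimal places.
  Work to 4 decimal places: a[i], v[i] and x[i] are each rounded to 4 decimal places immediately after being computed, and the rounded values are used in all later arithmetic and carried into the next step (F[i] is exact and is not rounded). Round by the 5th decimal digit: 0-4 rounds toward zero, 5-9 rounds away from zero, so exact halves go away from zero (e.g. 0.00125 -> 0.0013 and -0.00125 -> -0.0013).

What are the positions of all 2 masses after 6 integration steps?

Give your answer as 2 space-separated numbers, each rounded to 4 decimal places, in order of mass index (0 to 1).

Step 0: x=[5.0000 10.0000] v=[0.0000 0.0000]
Step 1: x=[5.0000 10.0625] v=[0.0000 0.2500]
Step 2: x=[5.0020 10.1836] v=[0.0078 0.4844]
Step 3: x=[5.0096 10.3559] v=[0.0303 0.6890]
Step 4: x=[5.0277 10.5690] v=[0.0724 0.8524]
Step 5: x=[5.0619 10.8108] v=[0.1366 0.9671]
Step 6: x=[5.1175 11.0683] v=[0.2225 1.0299]

Answer: 5.1175 11.0683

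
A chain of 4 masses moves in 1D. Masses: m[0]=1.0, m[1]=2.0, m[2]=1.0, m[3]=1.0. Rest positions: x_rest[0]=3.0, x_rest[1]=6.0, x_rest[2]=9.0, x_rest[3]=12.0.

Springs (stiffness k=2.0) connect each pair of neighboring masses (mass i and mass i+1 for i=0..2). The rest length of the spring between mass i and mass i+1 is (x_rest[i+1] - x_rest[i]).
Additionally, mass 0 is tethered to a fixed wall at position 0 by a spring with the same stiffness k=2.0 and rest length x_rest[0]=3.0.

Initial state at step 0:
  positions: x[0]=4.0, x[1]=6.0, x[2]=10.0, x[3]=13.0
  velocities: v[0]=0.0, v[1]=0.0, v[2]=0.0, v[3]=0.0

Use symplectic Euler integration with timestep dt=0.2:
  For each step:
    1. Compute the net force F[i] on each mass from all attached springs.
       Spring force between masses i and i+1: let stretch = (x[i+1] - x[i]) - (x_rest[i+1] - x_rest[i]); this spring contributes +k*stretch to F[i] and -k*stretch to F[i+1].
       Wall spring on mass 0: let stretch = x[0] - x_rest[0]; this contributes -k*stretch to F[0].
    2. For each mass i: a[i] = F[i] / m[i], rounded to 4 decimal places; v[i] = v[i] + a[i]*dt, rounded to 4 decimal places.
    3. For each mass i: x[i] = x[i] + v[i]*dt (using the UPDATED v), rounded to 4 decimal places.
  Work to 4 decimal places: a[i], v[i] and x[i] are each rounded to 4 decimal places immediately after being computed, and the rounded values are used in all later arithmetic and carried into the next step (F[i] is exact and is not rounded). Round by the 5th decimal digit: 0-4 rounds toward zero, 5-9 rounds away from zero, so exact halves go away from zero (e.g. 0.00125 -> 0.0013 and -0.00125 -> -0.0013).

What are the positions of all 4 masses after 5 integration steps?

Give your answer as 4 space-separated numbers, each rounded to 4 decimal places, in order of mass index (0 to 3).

Answer: 2.5521 6.7268 9.3463 12.8284

Derivation:
Step 0: x=[4.0000 6.0000 10.0000 13.0000] v=[0.0000 0.0000 0.0000 0.0000]
Step 1: x=[3.8400 6.0800 9.9200 13.0000] v=[-0.8000 0.4000 -0.4000 0.0000]
Step 2: x=[3.5520 6.2240 9.7792 12.9936] v=[-1.4400 0.7200 -0.7040 -0.0320]
Step 3: x=[3.1936 6.4033 9.6111 12.9700] v=[-1.7920 0.8966 -0.8403 -0.1178]
Step 4: x=[2.8365 6.5825 9.4551 12.9177] v=[-1.7856 0.8962 -0.7799 -0.2614]
Step 5: x=[2.5521 6.7268 9.3463 12.8284] v=[-1.4218 0.7215 -0.5439 -0.4464]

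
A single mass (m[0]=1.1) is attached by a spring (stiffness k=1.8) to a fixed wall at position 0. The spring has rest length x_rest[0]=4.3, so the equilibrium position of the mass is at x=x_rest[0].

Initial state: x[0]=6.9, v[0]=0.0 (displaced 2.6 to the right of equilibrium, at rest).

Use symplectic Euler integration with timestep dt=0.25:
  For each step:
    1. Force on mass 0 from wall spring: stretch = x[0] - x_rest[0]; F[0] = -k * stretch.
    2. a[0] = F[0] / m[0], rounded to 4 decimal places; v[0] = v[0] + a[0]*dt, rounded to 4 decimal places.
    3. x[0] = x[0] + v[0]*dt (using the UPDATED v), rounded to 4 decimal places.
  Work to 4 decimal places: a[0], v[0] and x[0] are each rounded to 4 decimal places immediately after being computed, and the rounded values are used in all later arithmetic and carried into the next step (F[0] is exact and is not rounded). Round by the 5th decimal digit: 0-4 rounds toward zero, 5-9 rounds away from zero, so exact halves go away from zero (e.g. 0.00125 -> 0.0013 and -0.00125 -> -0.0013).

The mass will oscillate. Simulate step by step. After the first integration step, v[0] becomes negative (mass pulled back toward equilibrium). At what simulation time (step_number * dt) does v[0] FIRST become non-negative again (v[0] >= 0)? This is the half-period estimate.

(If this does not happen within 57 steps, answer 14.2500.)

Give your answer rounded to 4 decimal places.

Step 0: x=[6.9000] v=[0.0000]
Step 1: x=[6.6341] v=[-1.0636]
Step 2: x=[6.1295] v=[-2.0185]
Step 3: x=[5.4378] v=[-2.7669]
Step 4: x=[4.6297] v=[-3.2324]
Step 5: x=[3.7879] v=[-3.3673]
Step 6: x=[2.9985] v=[-3.1578]
Step 7: x=[2.3422] v=[-2.6254]
Step 8: x=[1.8861] v=[-1.8245]
Step 9: x=[1.6769] v=[-0.8370]
Step 10: x=[1.7359] v=[0.2361]
First v>=0 after going negative at step 10, time=2.5000

Answer: 2.5000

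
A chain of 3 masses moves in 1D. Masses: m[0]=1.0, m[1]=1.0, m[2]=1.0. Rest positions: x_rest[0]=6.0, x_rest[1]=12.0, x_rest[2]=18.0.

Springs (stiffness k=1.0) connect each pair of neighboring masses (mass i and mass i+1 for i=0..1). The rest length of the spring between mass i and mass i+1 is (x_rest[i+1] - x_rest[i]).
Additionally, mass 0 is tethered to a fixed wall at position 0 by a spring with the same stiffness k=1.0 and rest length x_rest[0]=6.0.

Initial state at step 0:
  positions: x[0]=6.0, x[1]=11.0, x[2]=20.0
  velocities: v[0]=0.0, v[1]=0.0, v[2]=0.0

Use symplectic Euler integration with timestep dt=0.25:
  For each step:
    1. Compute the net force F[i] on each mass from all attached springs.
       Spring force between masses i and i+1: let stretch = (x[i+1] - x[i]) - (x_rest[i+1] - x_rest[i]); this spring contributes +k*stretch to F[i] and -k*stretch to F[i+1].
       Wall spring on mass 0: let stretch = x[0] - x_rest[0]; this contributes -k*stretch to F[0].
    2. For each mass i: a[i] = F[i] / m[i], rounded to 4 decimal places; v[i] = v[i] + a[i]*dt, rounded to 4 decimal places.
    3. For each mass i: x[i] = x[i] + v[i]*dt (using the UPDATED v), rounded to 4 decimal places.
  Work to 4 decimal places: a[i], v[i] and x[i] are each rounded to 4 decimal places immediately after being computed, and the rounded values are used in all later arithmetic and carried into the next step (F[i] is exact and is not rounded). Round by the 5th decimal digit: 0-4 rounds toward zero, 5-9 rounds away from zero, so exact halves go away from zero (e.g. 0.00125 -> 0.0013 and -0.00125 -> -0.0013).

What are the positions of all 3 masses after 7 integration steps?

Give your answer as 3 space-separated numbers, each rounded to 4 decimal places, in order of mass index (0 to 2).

Step 0: x=[6.0000 11.0000 20.0000] v=[0.0000 0.0000 0.0000]
Step 1: x=[5.9375 11.2500 19.8125] v=[-0.2500 1.0000 -0.7500]
Step 2: x=[5.8359 11.7031 19.4649] v=[-0.4063 1.8125 -1.3906]
Step 3: x=[5.7363 12.2747 19.0071] v=[-0.3985 2.2862 -1.8311]
Step 4: x=[5.6868 12.8584 18.5036] v=[-0.1980 2.3347 -2.0142]
Step 5: x=[5.7301 13.3467 18.0222] v=[0.1732 1.9531 -1.9255]
Step 6: x=[5.8913 13.6512 17.6236] v=[0.6448 1.2178 -1.5944]
Step 7: x=[6.1693 13.7189 17.3517] v=[1.1120 0.2709 -1.0875]

Answer: 6.1693 13.7189 17.3517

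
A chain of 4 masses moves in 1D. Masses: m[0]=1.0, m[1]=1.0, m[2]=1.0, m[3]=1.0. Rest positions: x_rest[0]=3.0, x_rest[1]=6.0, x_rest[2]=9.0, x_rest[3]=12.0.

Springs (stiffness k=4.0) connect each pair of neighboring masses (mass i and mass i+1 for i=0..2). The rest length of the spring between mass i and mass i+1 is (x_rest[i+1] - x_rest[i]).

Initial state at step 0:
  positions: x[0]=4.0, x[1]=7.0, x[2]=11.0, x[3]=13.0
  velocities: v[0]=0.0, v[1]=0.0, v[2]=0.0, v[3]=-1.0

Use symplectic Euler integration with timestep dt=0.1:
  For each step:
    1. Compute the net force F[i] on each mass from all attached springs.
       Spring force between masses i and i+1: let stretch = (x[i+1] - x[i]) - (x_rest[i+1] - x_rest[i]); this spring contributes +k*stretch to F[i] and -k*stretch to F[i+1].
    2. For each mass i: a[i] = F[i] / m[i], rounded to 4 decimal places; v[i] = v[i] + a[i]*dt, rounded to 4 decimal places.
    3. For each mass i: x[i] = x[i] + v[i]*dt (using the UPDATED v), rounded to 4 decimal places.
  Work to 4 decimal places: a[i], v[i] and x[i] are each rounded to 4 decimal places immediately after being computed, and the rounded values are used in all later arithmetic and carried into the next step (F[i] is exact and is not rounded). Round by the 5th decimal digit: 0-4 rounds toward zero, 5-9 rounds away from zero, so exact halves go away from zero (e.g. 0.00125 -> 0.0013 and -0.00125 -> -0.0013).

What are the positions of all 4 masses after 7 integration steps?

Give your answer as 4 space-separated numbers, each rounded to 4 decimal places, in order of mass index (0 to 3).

Step 0: x=[4.0000 7.0000 11.0000 13.0000] v=[0.0000 0.0000 0.0000 -1.0000]
Step 1: x=[4.0000 7.0400 10.9200 12.9400] v=[0.0000 0.4000 -0.8000 -0.6000]
Step 2: x=[4.0016 7.1136 10.7656 12.9192] v=[0.0160 0.7360 -1.5440 -0.2080]
Step 3: x=[4.0077 7.2088 10.5513 12.9323] v=[0.0608 0.9520 -2.1434 0.1306]
Step 4: x=[4.0218 7.3097 10.2985 12.9701] v=[0.1412 1.0086 -2.5280 0.3782]
Step 5: x=[4.0474 7.3986 10.0330 13.0211] v=[0.2564 0.8890 -2.6549 0.5096]
Step 6: x=[4.0871 7.4588 9.7817 13.0725] v=[0.3969 0.6023 -2.5134 0.5144]
Step 7: x=[4.1417 7.4771 9.5691 13.1123] v=[0.5456 0.1828 -2.1262 0.3981]

Answer: 4.1417 7.4771 9.5691 13.1123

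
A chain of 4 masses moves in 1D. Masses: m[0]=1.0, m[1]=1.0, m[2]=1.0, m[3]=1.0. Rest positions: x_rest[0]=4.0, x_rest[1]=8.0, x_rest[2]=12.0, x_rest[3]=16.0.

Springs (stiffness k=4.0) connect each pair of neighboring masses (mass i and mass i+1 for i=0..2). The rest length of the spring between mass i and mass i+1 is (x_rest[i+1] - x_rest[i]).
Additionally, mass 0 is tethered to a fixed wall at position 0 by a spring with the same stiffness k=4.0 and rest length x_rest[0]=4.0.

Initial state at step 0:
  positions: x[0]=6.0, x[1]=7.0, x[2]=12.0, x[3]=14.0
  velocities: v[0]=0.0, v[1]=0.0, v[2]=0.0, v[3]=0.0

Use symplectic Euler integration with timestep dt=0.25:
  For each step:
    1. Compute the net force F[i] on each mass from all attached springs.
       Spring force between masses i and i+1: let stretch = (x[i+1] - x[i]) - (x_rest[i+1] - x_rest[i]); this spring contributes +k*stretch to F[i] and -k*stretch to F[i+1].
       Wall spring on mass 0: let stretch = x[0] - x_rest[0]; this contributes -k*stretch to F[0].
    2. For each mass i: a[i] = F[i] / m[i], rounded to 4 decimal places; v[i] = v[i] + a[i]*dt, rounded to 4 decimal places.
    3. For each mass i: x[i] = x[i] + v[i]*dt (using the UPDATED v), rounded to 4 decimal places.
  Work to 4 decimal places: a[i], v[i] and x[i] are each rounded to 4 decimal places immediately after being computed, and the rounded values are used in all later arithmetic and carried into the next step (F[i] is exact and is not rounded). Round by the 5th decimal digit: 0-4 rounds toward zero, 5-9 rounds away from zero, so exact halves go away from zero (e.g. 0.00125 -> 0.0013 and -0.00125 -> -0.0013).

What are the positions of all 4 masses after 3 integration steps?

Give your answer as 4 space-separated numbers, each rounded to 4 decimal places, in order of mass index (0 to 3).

Answer: 2.1875 8.9063 10.5469 15.7031

Derivation:
Step 0: x=[6.0000 7.0000 12.0000 14.0000] v=[0.0000 0.0000 0.0000 0.0000]
Step 1: x=[4.7500 8.0000 11.2500 14.5000] v=[-5.0000 4.0000 -3.0000 2.0000]
Step 2: x=[3.1250 9.0000 10.5000 15.1875] v=[-6.5000 4.0000 -3.0000 2.7500]
Step 3: x=[2.1875 8.9063 10.5469 15.7031] v=[-3.7500 -0.3750 0.1875 2.0625]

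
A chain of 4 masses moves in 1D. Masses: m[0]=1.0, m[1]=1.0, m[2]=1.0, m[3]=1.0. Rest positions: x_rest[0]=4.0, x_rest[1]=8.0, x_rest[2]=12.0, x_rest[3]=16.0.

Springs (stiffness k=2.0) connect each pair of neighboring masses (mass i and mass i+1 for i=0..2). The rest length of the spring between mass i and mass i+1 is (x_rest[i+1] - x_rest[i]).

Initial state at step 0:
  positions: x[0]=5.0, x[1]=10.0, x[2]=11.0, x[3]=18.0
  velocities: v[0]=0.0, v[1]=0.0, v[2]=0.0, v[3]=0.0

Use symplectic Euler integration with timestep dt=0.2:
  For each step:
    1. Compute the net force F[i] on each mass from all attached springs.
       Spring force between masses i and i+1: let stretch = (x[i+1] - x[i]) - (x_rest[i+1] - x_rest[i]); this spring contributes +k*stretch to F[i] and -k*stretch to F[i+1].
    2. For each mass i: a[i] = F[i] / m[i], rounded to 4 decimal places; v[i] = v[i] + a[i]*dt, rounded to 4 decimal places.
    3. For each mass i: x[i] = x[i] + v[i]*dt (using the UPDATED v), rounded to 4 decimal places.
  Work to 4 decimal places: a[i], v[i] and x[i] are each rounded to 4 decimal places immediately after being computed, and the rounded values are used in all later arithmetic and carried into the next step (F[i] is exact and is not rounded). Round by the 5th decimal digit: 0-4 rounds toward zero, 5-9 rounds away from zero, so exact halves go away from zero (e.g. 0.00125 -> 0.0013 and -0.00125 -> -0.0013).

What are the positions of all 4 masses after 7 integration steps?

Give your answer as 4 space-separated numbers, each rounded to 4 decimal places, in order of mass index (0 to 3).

Step 0: x=[5.0000 10.0000 11.0000 18.0000] v=[0.0000 0.0000 0.0000 0.0000]
Step 1: x=[5.0800 9.6800 11.4800 17.7600] v=[0.4000 -1.6000 2.4000 -1.2000]
Step 2: x=[5.2080 9.1360 12.3184 17.3376] v=[0.6400 -2.7200 4.1920 -2.1120]
Step 3: x=[5.3302 8.5324 13.3037 16.8337] v=[0.6112 -3.0182 4.9267 -2.5197]
Step 4: x=[5.3886 8.0543 14.1897 16.3674] v=[0.2921 -2.3906 4.4302 -2.3317]
Step 5: x=[5.3403 7.8538 14.7591 16.0468] v=[-0.2416 -1.0027 2.8471 -1.6028]
Step 6: x=[5.1731 8.0046 14.8791 15.9432] v=[-0.8362 0.7540 0.6001 -0.5179]
Step 7: x=[4.9124 8.4788 14.5343 16.0745] v=[-1.3036 2.3712 -1.7241 0.6565]

Answer: 4.9124 8.4788 14.5343 16.0745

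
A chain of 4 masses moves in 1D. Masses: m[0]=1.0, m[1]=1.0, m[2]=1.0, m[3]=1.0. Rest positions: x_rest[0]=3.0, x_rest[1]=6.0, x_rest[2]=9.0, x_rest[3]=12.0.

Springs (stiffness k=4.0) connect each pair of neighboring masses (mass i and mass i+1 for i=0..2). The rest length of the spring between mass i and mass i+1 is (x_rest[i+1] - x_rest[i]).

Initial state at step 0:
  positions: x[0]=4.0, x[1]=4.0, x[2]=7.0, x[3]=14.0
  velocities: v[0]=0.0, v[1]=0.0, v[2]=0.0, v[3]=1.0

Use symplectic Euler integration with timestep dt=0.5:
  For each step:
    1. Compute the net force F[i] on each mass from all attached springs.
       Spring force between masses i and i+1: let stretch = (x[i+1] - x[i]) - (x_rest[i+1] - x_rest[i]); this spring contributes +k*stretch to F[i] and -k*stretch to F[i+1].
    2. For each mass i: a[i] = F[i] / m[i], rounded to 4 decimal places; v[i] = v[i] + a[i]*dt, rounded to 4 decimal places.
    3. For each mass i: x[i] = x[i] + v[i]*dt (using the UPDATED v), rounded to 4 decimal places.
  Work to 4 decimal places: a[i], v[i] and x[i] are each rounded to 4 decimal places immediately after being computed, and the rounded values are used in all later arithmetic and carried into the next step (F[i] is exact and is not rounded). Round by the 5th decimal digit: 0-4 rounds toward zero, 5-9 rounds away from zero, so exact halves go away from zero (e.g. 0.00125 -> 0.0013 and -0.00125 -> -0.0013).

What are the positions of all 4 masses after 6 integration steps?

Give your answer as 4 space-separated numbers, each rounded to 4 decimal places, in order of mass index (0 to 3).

Answer: 2.0000 8.0000 11.5000 10.5000

Derivation:
Step 0: x=[4.0000 4.0000 7.0000 14.0000] v=[0.0000 0.0000 0.0000 1.0000]
Step 1: x=[1.0000 7.0000 11.0000 10.5000] v=[-6.0000 6.0000 8.0000 -7.0000]
Step 2: x=[1.0000 8.0000 10.5000 10.5000] v=[0.0000 2.0000 -1.0000 0.0000]
Step 3: x=[5.0000 4.5000 7.5000 13.5000] v=[8.0000 -7.0000 -6.0000 6.0000]
Step 4: x=[5.5000 4.5000 7.5000 13.5000] v=[1.0000 0.0000 0.0000 0.0000]
Step 5: x=[2.0000 8.5000 10.5000 10.5000] v=[-7.0000 8.0000 6.0000 -6.0000]
Step 6: x=[2.0000 8.0000 11.5000 10.5000] v=[0.0000 -1.0000 2.0000 0.0000]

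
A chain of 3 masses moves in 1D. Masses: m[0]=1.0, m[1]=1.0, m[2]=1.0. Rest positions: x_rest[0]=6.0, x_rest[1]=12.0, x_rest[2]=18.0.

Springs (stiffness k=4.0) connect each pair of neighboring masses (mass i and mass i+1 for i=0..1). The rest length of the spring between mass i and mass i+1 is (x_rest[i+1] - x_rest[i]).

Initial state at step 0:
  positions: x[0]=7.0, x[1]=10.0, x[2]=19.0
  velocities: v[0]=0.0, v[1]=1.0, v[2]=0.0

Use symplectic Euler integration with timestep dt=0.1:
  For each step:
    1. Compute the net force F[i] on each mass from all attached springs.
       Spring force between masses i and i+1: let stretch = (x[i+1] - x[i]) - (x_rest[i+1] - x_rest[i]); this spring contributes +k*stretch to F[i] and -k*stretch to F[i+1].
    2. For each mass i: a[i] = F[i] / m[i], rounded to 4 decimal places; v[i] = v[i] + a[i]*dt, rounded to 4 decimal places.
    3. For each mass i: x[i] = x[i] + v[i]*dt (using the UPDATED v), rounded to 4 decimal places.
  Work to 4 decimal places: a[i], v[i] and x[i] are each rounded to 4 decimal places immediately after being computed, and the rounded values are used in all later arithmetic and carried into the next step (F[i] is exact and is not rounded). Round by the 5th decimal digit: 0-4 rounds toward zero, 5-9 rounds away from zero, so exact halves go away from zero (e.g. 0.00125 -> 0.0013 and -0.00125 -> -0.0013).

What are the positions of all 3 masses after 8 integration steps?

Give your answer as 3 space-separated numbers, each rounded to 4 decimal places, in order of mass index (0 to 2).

Step 0: x=[7.0000 10.0000 19.0000] v=[0.0000 1.0000 0.0000]
Step 1: x=[6.8800 10.3400 18.8800] v=[-1.2000 3.4000 -1.2000]
Step 2: x=[6.6584 10.8832 18.6584] v=[-2.2160 5.4320 -2.2160]
Step 3: x=[6.3658 11.5684 18.3658] v=[-2.9261 6.8522 -2.9261]
Step 4: x=[6.0413 12.3174 18.0413] v=[-3.2451 7.4901 -3.2451]
Step 5: x=[5.7278 13.0443 17.7278] v=[-3.1347 7.2692 -3.1347]
Step 6: x=[5.4670 13.6659 17.4670] v=[-2.6081 6.2160 -2.6081]
Step 7: x=[5.2942 14.1116 17.2942] v=[-1.7285 4.4569 -1.7285]
Step 8: x=[5.2341 14.3319 17.2341] v=[-0.6015 2.2030 -0.6015]

Answer: 5.2341 14.3319 17.2341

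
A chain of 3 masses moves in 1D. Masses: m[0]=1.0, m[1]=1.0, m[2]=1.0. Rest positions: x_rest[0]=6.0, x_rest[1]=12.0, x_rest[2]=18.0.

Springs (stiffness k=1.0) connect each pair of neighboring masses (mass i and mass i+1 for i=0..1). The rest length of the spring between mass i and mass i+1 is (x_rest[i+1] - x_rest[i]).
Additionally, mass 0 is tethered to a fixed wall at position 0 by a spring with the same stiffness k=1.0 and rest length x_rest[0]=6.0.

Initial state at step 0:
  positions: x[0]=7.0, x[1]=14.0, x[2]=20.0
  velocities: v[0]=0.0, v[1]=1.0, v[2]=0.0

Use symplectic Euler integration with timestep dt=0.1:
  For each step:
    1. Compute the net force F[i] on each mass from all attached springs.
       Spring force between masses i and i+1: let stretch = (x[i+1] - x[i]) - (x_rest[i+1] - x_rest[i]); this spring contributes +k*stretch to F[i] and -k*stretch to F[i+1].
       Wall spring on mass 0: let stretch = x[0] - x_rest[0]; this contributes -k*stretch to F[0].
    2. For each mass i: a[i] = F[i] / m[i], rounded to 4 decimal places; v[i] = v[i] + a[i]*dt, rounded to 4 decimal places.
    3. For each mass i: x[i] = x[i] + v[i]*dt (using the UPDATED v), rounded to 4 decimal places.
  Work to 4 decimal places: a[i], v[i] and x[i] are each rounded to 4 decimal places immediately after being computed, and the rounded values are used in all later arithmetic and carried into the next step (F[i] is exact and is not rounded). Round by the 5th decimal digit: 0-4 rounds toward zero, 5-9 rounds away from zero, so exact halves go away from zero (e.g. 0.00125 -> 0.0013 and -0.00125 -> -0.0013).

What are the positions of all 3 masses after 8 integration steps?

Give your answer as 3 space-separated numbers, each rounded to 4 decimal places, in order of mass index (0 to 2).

Step 0: x=[7.0000 14.0000 20.0000] v=[0.0000 1.0000 0.0000]
Step 1: x=[7.0000 14.0900 20.0000] v=[0.0000 0.9000 0.0000]
Step 2: x=[7.0009 14.1682 20.0009] v=[0.0090 0.7820 0.0090]
Step 3: x=[7.0035 14.2331 20.0035] v=[0.0256 0.6485 0.0257]
Step 4: x=[7.0083 14.2834 20.0084] v=[0.0482 0.5026 0.0487]
Step 5: x=[7.0158 14.3182 20.0160] v=[0.0749 0.3476 0.0762]
Step 6: x=[7.0262 14.3369 20.0266] v=[0.1036 0.1871 0.1064]
Step 7: x=[7.0394 14.3394 20.0403] v=[0.1321 0.0250 0.1374]
Step 8: x=[7.0552 14.3259 20.0570] v=[0.1582 -0.1349 0.1673]

Answer: 7.0552 14.3259 20.0570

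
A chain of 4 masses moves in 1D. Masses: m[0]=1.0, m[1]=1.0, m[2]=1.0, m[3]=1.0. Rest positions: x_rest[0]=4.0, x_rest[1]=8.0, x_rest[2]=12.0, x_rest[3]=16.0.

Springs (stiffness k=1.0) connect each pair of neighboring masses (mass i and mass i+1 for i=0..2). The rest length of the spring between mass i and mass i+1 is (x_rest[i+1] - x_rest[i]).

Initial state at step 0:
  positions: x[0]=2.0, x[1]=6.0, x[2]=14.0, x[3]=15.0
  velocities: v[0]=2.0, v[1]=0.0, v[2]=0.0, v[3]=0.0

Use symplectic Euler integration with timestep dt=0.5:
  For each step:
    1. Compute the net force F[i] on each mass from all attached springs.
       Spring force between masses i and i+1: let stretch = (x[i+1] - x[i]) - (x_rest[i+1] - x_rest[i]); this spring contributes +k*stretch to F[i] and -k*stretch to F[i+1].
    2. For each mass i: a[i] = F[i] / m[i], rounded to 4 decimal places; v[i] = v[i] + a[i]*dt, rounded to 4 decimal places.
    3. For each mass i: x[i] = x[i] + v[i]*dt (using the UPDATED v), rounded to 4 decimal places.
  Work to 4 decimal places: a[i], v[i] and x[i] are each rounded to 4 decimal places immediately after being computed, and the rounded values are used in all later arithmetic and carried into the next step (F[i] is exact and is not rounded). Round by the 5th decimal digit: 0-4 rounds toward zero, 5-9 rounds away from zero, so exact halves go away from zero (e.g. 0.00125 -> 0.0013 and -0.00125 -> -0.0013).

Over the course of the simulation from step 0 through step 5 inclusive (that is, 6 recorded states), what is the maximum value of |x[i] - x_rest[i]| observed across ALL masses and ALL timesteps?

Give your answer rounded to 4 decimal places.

Step 0: x=[2.0000 6.0000 14.0000 15.0000] v=[2.0000 0.0000 0.0000 0.0000]
Step 1: x=[3.0000 7.0000 12.2500 15.7500] v=[2.0000 2.0000 -3.5000 1.5000]
Step 2: x=[4.0000 8.3125 10.0625 16.6250] v=[2.0000 2.6250 -4.3750 1.7500]
Step 3: x=[5.0782 8.9844 9.0781 16.8594] v=[2.1563 1.3438 -1.9688 0.4688]
Step 4: x=[6.1329 8.7032 10.0156 16.1485] v=[2.1094 -0.5625 1.8750 -1.4219]
Step 5: x=[6.8302 8.1075 12.1583 14.9043] v=[1.3946 -1.1915 4.2853 -2.4884]
Max displacement = 2.9219

Answer: 2.9219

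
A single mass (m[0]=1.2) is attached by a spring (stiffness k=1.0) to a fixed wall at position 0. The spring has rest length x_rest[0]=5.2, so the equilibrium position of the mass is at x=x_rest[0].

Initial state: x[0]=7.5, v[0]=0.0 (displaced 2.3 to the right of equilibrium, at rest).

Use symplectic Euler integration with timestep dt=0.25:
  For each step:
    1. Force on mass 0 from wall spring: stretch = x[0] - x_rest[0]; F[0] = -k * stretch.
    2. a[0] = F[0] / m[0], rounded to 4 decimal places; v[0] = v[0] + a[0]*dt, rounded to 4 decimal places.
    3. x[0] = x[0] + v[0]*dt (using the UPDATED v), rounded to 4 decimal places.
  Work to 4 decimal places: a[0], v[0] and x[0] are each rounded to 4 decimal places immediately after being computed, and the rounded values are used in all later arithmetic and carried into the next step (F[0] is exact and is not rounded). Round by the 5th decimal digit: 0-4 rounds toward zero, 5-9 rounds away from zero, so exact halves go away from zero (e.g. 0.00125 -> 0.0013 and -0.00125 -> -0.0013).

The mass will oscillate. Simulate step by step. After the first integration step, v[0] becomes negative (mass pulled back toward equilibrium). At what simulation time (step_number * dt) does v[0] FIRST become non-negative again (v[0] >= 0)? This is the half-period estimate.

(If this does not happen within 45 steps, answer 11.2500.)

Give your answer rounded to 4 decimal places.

Step 0: x=[7.5000] v=[0.0000]
Step 1: x=[7.3802] v=[-0.4792]
Step 2: x=[7.1469] v=[-0.9334]
Step 3: x=[6.8122] v=[-1.3390]
Step 4: x=[6.3935] v=[-1.6749]
Step 5: x=[5.9126] v=[-1.9236]
Step 6: x=[5.3946] v=[-2.0721]
Step 7: x=[4.8664] v=[-2.1127]
Step 8: x=[4.3556] v=[-2.0432]
Step 9: x=[3.8888] v=[-1.8673]
Step 10: x=[3.4903] v=[-1.5941]
Step 11: x=[3.1808] v=[-1.2379]
Step 12: x=[2.9765] v=[-0.8172]
Step 13: x=[2.8880] v=[-0.3540]
Step 14: x=[2.9199] v=[0.1277]
First v>=0 after going negative at step 14, time=3.5000

Answer: 3.5000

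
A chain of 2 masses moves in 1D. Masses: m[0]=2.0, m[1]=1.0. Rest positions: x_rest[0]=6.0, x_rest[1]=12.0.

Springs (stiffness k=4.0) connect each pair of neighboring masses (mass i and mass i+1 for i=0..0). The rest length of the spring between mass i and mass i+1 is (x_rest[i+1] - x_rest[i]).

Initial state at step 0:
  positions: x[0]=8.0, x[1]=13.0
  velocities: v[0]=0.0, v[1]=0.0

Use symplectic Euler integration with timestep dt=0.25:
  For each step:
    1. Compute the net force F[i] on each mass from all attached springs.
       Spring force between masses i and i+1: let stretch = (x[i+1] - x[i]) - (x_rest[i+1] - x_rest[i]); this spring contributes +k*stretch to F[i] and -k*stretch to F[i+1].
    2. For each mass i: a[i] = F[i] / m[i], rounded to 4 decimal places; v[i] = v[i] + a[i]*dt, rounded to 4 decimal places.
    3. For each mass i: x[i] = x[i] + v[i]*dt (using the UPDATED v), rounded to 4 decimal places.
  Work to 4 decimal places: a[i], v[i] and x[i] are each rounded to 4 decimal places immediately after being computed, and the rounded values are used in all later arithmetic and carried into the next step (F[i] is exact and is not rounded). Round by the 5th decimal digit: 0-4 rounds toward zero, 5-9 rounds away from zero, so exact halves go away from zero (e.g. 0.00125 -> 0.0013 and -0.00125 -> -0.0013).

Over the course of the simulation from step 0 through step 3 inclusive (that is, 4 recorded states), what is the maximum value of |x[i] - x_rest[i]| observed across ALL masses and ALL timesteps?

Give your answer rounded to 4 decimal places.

Step 0: x=[8.0000 13.0000] v=[0.0000 0.0000]
Step 1: x=[7.8750 13.2500] v=[-0.5000 1.0000]
Step 2: x=[7.6719 13.6563] v=[-0.8125 1.6250]
Step 3: x=[7.4668 14.0665] v=[-0.8203 1.6406]
Max displacement = 2.0665

Answer: 2.0665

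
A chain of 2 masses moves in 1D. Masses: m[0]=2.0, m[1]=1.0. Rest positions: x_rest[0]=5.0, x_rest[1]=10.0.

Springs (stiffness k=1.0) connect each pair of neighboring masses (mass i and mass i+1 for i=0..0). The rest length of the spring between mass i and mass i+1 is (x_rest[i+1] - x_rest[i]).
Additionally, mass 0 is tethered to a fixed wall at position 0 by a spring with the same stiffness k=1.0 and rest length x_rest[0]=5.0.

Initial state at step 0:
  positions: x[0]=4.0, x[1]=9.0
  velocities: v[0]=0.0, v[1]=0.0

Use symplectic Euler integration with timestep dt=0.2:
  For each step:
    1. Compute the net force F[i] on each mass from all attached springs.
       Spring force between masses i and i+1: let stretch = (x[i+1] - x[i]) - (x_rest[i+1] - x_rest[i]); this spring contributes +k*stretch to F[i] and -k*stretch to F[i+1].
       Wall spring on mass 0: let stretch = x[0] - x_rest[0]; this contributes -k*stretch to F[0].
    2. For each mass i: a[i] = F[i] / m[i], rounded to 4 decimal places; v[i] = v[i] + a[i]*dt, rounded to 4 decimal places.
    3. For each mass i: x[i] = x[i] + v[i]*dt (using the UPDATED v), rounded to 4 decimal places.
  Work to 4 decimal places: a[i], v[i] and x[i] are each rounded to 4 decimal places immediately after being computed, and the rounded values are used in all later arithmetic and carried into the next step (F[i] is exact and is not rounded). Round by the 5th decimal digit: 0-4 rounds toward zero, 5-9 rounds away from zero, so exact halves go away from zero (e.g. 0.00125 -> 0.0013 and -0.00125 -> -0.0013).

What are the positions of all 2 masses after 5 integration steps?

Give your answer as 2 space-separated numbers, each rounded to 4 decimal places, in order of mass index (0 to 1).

Step 0: x=[4.0000 9.0000] v=[0.0000 0.0000]
Step 1: x=[4.0200 9.0000] v=[0.1000 0.0000]
Step 2: x=[4.0592 9.0008] v=[0.1960 0.0040]
Step 3: x=[4.1160 9.0039] v=[0.2842 0.0157]
Step 4: x=[4.1883 9.0115] v=[0.3614 0.0381]
Step 5: x=[4.2733 9.0262] v=[0.4249 0.0735]

Answer: 4.2733 9.0262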